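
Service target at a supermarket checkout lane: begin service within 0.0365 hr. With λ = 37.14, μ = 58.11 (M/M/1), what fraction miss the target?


ρ = 37.14/58.11 = 0.6391
P(Wq > t) = ρ·e^{−(μ−λ)t} = 0.6391·e^{−0.7654}
= 0.6391·0.465146 = 0.297290

Final: 0.297290


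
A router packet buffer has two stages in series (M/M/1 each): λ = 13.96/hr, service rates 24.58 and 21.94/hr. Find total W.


Each node sees arrival rate λ = 13.96/hr (tandem ⇒ throughput preserved).
W₁ = 1/(μ₁−λ) = 1/(24.58−13.96) = 0.09416 hr
W₂ = 1/(μ₂−λ) = 1/(21.94−13.96) = 0.12531 hr
W_total = W₁ + W₂ = 0.09416 + 0.12531 = 0.21948 hr

Final: 0.21948 hr


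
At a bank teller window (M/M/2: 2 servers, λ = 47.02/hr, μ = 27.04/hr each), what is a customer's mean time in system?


a = 1.7389; ρ = 0.8695; P₀ = 0.069832
Lq = P₀·a^c·ρ/(c!(1−ρ)²) = 5.38624
Wq = Lq/λ = 5.38624/47.02 = 0.11455 hr
W = Wq + 1/μ = 0.11455 + 0.03698 = 0.15153 hr

Final: 0.15153 hr


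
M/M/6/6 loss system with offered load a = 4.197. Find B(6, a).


B(c,a) = (a^c/c!) / Σ_{k=0}^{c} a^k/k!
a^6/6! = 7.591041
Σ terms (k=0..6): 1.00000 + 4.19700 + 8.80740 + 12.32156 + 12.92840 + 10.85210 + 7.59104 = 57.697495
B = 7.591041/57.697495 = 0.131566

Final: 0.131566


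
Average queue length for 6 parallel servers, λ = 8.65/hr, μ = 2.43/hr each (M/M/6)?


a = λ/μ = 3.5597; ρ = a/6 = 0.5933
P₀ = 0.027164
Lq = P₀·a^c·ρ / (c!·(1−ρ)²) = 0.027164·2034.50613·0.5933/(720·0.16542)
= 0.27529

Final: 0.27529


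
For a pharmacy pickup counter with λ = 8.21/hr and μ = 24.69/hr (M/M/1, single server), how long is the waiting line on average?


ρ = 8.21/24.69 = 0.3325
Lq = ρ²/(1−ρ) = 0.1106/0.6675 = 0.1657

Final: 0.1657


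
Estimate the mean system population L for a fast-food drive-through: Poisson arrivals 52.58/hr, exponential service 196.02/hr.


ρ = λ/μ = 52.58/196.02 = 0.2682
L = ρ/(1−ρ) = 0.2682/(1 − 0.2682) = 0.2682/0.7318 = 0.3666

Final: 0.3666


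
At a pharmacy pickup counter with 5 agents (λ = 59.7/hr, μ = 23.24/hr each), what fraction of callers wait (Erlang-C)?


a = λ/μ = 2.5688; ρ = a/5 = 0.5138
P₀ = 0.074486 (from M/M/c formula)
C(c,a) = [a^c/(c!(1−ρ))]·P₀ = [111.86418/(120·0.4862)]·0.074486
= 1.91720·0.074486 = 0.142805

Final: 0.142805


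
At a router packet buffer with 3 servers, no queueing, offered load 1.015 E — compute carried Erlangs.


B(3,1.015) = 0.064443 (Erlang-B)
Carried load = a(1 − B) = 1.015·(1 − 0.064443) = 1.015·0.935557 = 0.9496 E

Final: 0.9496 Erlangs


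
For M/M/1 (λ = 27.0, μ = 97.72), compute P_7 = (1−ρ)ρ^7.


ρ = 27.0/97.72 = 0.2763
P_n = (1−ρ)·ρ^n = (1 − 0.2763)·0.2763^7 = 0.7237·0.0001229 = 0.00008897

Final: 0.00008897


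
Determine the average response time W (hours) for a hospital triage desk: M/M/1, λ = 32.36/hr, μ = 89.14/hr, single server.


W = 1/(μ−λ) = 1/(89.14 − 32.36) = 1/56.78 = 0.01761 hr

Final: 0.01761 hr


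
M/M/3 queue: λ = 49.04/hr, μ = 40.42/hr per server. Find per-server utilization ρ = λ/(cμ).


ρ = λ/(cμ) = 49.04/(3·40.42) = 49.04/121.26 = 0.4044

Final: 0.4044


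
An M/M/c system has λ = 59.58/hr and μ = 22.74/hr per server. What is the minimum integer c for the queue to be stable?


Stability requires cμ > λ ⇔ c > λ/μ.
λ/μ = 59.58/22.74 = 2.6201
Minimum integer c = ⌊2.6201⌋ + 1 = 3
Check: 3·22.74 = 68.22 > 59.58, while 2·22.74 = 45.48 ≤ 59.58

Final: 3 servers


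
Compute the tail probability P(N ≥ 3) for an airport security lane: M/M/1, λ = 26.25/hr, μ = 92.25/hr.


ρ = 26.25/92.25 = 0.2846
P(N ≥ n) = ρ^n = 0.2846^3 = 0.023040

Final: 0.023040


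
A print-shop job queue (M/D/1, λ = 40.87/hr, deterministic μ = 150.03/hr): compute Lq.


ρ = 40.87/150.03 = 0.2724
M/D/1: Lq = ρ²/(2(1−ρ)) = 0.07421/(2·0.7276) = 0.05100

Final: 0.05100


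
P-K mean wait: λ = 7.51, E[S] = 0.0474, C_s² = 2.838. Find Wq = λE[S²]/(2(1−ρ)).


ρ = λ·E[S] = 7.51·0.0474 = 0.3560
E[S²] = E[S]²(1+C_s²) = 0.0474²·(1+2.838) = 0.008623
Wq = λ·E[S²]/(2(1−ρ)) = 7.51·0.008623/(2·0.6440) = 0.05028 hr

Final: 0.05028 hr


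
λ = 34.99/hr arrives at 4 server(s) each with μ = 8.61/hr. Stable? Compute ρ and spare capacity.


Total capacity cμ = 4·8.61 = 34.44/hr
ρ = λ/(cμ) = 34.99/34.44 = 1.0160
Stable ⇔ ρ < 1: NO
Spare capacity = cμ − λ = 34.44 − 34.99 = -0.55/hr

Final: ρ = 1.0160; unstable; margin = -0.55/hr


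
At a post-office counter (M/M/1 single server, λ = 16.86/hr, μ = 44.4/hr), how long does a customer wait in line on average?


ρ = 16.86/44.4 = 0.3797
Wq = ρ/(μ−λ) = 0.3797/(44.4 − 16.86) = 0.3797/27.54 = 0.01379 hr

Final: 0.01379 hr


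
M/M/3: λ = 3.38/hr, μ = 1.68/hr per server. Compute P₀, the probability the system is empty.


a = λ/μ = 3.38/1.68 = 2.0119; ρ = a/c = 0.6706
Σ_{k=0}^{2} a^k/k! (terms k=0..2) = 1.00000 + 2.01190 + 2.02388 = 5.03579
Tail: a^3/(3!(1−ρ)) = 8.14371/(6·0.3294) = 4.12091
P₀ = 1/(5.03579 + 4.12091) = 1/9.15670 = 0.109210

Final: 0.109210


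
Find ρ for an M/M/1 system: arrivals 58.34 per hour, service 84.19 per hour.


ρ = λ/μ = 58.34/84.19 = 0.6930

Final: 0.6930


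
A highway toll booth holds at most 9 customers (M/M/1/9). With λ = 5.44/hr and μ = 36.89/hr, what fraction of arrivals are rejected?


ρ = λ/μ = 5.44/36.89 = 0.1475
P_K = (1−ρ)ρ^K/(1−ρ^(K+1)) = (0.8525·0.00000003298)/(1 − 0.000000004863)
= 0.00000002811/1.000000 = 0.00000002811

Final: 0.00000002811


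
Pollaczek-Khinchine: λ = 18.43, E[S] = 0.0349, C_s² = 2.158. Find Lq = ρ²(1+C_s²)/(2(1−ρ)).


ρ = λ·E[S] = 18.43·0.0349 = 0.6432
Lq = ρ²(1+C_s²)/(2(1−ρ)) = 0.4137·(1+2.158)/(2·0.3568)
= 0.4137·3.1580/0.7136 = 1.83091

Final: 1.83091


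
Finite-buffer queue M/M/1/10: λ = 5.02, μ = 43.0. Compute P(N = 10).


ρ = λ/μ = 5.02/43.0 = 0.1167
P_K = (1−ρ)ρ^K/(1−ρ^(K+1)) = (0.8833·4.703e-10)/(1 − 5.490e-11)
= 4.154e-10/1.000000 = 4.154e-10

Final: 4.154e-10


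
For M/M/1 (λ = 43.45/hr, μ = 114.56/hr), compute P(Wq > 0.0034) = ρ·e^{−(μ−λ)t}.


ρ = 43.45/114.56 = 0.3793
P(Wq > t) = ρ·e^{−(μ−λ)t} = 0.3793·e^{−0.2418}
= 0.3793·0.785234 = 0.297821

Final: 0.297821


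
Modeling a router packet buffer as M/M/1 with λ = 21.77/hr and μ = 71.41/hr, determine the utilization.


ρ = λ/μ = 21.77/71.41 = 0.3049

Final: 0.3049


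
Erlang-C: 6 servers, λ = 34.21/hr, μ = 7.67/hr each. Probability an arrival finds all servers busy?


a = λ/μ = 4.4602; ρ = a/6 = 0.7434
P₀ = 0.009615 (from M/M/c formula)
C(c,a) = [a^c/(c!(1−ρ))]·P₀ = [7873.10895/(720·0.2566)]·0.009615
= 42.60990·0.009615 = 0.409690

Final: 0.409690


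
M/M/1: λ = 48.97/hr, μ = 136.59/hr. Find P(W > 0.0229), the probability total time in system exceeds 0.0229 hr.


W ~ Exponential(μ−λ) for M/M/1.
μ − λ = 136.59 − 48.97 = 87.6200
P(W > t) = e^{−(μ−λ)t} = e^{−2.0065} = 0.134459

Final: 0.134459


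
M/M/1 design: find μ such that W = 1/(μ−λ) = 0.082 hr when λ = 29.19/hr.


W = 1/(μ−λ) ⇒ μ − λ = 1/W = 1/0.082 = 12.1951
μ = λ + 1/W = 29.19 + 12.1951 = 41.3851 per hr

Final: 41.3851 /hr


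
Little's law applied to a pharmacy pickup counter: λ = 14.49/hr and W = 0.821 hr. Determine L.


L = λW = 14.49·0.821 = 11.8963

Final: 11.8963


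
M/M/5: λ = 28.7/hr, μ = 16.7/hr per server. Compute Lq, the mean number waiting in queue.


a = λ/μ = 1.7186; ρ = a/5 = 0.3437
P₀ = 0.178730
Lq = P₀·a^c·ρ / (c!·(1−ρ)²) = 0.178730·14.99088·0.3437/(120·0.43071)
= 0.01782

Final: 0.01782


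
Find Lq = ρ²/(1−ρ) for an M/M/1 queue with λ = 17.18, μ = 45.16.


ρ = 17.18/45.16 = 0.3804
Lq = ρ²/(1−ρ) = 0.1447/0.6196 = 0.2336

Final: 0.2336


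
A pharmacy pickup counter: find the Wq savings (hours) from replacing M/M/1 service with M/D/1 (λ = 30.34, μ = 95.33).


ρ = 30.34/95.33 = 0.3183
Wq(M/M/1) = ρ/(μ−λ) = 0.3183/64.99 = 0.004897 hr
Wq(M/D/1) = ρ/(2(μ−λ)) = 0.002449 hr
Savings = 0.004897 − 0.002449 = 0.002449 hr

Final: 0.002449 hr


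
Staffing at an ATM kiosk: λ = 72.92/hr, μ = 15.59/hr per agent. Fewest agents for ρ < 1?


Stability requires cμ > λ ⇔ c > λ/μ.
λ/μ = 72.92/15.59 = 4.6774
Minimum integer c = ⌊4.6774⌋ + 1 = 5
Check: 5·15.59 = 77.95 > 72.92, while 4·15.59 = 62.36 ≤ 72.92

Final: 5 servers


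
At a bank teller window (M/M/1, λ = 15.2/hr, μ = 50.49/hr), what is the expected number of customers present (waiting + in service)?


ρ = λ/μ = 15.2/50.49 = 0.3010
L = ρ/(1−ρ) = 0.3010/(1 − 0.3010) = 0.3010/0.6990 = 0.4307

Final: 0.4307


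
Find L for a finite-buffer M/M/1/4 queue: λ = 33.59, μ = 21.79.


ρ = 33.59/21.79 = 1.5415
L = ρ[1 − (K+1)ρ^K + Kρ^(K+1)] / [(1−ρ)(1−ρ^(K+1))]
Numerator: 1.5415·(1 − 5·5.646913 + 4·8.704902) = 11.692591
Denominator: (-0.5415)·(-7.704902) = 4.172457
L = 11.692591/4.172457 = 2.8023

Final: 2.8023


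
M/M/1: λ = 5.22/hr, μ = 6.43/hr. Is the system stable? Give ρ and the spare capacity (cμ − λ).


Total capacity cμ = 1·6.43 = 6.43/hr
ρ = λ/(cμ) = 5.22/6.43 = 0.8118
Stable ⇔ ρ < 1: YES
Spare capacity = cμ − λ = 6.43 − 5.22 = 1.21/hr

Final: ρ = 0.8118; stable; margin = 1.21/hr


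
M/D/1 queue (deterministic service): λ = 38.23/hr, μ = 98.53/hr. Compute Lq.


ρ = 38.23/98.53 = 0.3880
M/D/1: Lq = ρ²/(2(1−ρ)) = 0.1505/(2·0.6120) = 0.12300

Final: 0.12300


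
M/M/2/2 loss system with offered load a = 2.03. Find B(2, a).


B(c,a) = (a^c/c!) / Σ_{k=0}^{c} a^k/k!
a^2/2! = 2.060450
Σ terms (k=0..2): 1.00000 + 2.03000 + 2.06045 = 5.090450
B = 2.060450/5.090450 = 0.404768

Final: 0.404768


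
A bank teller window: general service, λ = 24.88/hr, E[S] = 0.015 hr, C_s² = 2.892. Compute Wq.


ρ = λ·E[S] = 24.88·0.015 = 0.3732
E[S²] = E[S]²(1+C_s²) = 0.015²·(1+2.892) = 0.0008757
Wq = λ·E[S²]/(2(1−ρ)) = 24.88·0.0008757/(2·0.6268) = 0.01738 hr

Final: 0.01738 hr


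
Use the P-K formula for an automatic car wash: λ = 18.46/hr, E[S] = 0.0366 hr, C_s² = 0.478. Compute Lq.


ρ = λ·E[S] = 18.46·0.0366 = 0.6756
Lq = ρ²(1+C_s²)/(2(1−ρ)) = 0.4565·(1+0.478)/(2·0.3244)
= 0.4565·1.4780/0.6487 = 1.04001

Final: 1.04001


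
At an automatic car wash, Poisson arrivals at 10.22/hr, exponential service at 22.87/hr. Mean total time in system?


W = 1/(μ−λ) = 1/(22.87 − 10.22) = 1/12.65 = 0.07905 hr

Final: 0.07905 hr


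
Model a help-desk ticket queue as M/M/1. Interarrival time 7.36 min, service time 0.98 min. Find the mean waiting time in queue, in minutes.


λ = 60/7.36 = 8.1522 /hr
μ = 60/0.98 = 61.2245 /hr
ρ = λ/μ = 8.1522/61.2245 = 0.1332
Wq = ρ/(μ−λ) = 0.1332/(61.2245−8.1522) = 0.002509 hr
In minutes: 0.002509·60 = 0.1505 min

Final: 0.1505 min


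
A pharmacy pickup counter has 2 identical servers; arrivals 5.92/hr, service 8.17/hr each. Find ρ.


ρ = λ/(cμ) = 5.92/(2·8.17) = 5.92/16.34 = 0.3623

Final: 0.3623


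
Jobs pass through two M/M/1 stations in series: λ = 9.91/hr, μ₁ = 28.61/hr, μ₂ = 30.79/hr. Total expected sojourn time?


Each node sees arrival rate λ = 9.91/hr (tandem ⇒ throughput preserved).
W₁ = 1/(μ₁−λ) = 1/(28.61−9.91) = 0.05348 hr
W₂ = 1/(μ₂−λ) = 1/(30.79−9.91) = 0.04789 hr
W_total = W₁ + W₂ = 0.05348 + 0.04789 = 0.10137 hr

Final: 0.10137 hr


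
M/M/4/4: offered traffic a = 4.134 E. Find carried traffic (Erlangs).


B(4,4.134) = 0.323454 (Erlang-B)
Carried load = a(1 − B) = 4.134·(1 − 0.323454) = 4.134·0.676546 = 2.7968 E

Final: 2.7968 Erlangs


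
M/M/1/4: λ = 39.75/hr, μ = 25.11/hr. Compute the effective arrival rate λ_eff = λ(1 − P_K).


ρ = 1.5830; P_K = (1−ρ)ρ^4/(1−ρ^5) = 0.409492
λ_eff = λ(1 − P_K) = 39.75·(1 − 0.409492) = 39.75·0.590508 = 23.4727 /hr

Final: 23.4727 /hr


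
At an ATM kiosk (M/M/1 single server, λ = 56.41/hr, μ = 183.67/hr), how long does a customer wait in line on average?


ρ = 56.41/183.67 = 0.3071
Wq = ρ/(μ−λ) = 0.3071/(183.67 − 56.41) = 0.3071/127.26 = 0.002413 hr

Final: 0.002413 hr


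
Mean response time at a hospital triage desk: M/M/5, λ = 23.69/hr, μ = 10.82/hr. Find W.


a = 2.1895; ρ = 0.4379; P₀ = 0.110631
Lq = P₀·a^c·ρ/(c!(1−ρ)²) = 0.06429
Wq = Lq/λ = 0.06429/23.69 = 0.002714 hr
W = Wq + 1/μ = 0.002714 + 0.09242 = 0.09514 hr

Final: 0.09514 hr


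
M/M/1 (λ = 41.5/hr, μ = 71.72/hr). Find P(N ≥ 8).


ρ = 41.5/71.72 = 0.5786
P(N ≥ n) = ρ^n = 0.5786^8 = 0.012568

Final: 0.012568


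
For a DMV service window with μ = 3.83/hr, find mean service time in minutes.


Mean service time = 1/μ = 1/3.83 hour = 0.26110 hour
In minutes: 0.26110 × 60 = 15.6658 min

Final: 15.6658 min


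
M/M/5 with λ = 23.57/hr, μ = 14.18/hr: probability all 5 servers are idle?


a = λ/μ = 23.57/14.18 = 1.6622; ρ = a/c = 0.3324
Σ_{k=0}^{4} a^k/k! (terms k=0..4) = 1.00000 + 1.66220 + 1.38145 + 0.76542 + 0.31807 = 5.12714
Tail: a^5/(5!(1−ρ)) = 12.68869/(120·0.6676) = 0.15840
P₀ = 1/(5.12714 + 0.15840) = 1/5.28554 = 0.189195

Final: 0.189195


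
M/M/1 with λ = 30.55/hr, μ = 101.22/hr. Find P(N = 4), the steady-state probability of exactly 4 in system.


ρ = 30.55/101.22 = 0.3018
P_n = (1−ρ)·ρ^n = (1 − 0.3018)·0.3018^4 = 0.6982·0.008298 = 0.005794

Final: 0.005794


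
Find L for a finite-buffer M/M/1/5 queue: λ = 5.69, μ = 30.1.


ρ = 5.69/30.1 = 0.1890
L = ρ[1 − (K+1)ρ^K + Kρ^(K+1)] / [(1−ρ)(1−ρ^(K+1))]
Numerator: 0.1890·(1 − 6·0.0002414 + 5·0.00004563) = 0.188806
Denominator: (0.8110)·(0.999954) = 0.810926
L = 0.188806/0.810926 = 0.2328

Final: 0.2328


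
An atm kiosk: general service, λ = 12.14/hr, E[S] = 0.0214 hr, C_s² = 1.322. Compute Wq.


ρ = λ·E[S] = 12.14·0.0214 = 0.2598
E[S²] = E[S]²(1+C_s²) = 0.0214²·(1+1.322) = 0.001063
Wq = λ·E[S²]/(2(1−ρ)) = 12.14·0.001063/(2·0.7402) = 0.008720 hr

Final: 0.008720 hr


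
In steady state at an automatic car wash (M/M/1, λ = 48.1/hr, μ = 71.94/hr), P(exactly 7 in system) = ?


ρ = 48.1/71.94 = 0.6686
P_n = (1−ρ)·ρ^n = (1 − 0.6686)·0.6686^7 = 0.3314·0.059734 = 0.019795

Final: 0.019795


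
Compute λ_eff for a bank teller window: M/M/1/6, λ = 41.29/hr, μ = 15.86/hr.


ρ = 2.6034; P_K = (1−ρ)ρ^6/(1−ρ^7) = 0.616648
λ_eff = λ(1 − P_K) = 41.29·(1 − 0.616648) = 41.29·0.383352 = 15.8286 /hr

Final: 15.8286 /hr


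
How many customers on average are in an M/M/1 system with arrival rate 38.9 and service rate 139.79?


ρ = λ/μ = 38.9/139.79 = 0.2783
L = ρ/(1−ρ) = 0.2783/(1 − 0.2783) = 0.2783/0.7217 = 0.3856

Final: 0.3856


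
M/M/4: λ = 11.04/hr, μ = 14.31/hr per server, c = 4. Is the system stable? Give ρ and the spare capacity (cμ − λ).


Total capacity cμ = 4·14.31 = 57.24/hr
ρ = λ/(cμ) = 11.04/57.24 = 0.1929
Stable ⇔ ρ < 1: YES
Spare capacity = cμ − λ = 57.24 − 11.04 = 46.20/hr

Final: ρ = 0.1929; stable; margin = 46.20/hr


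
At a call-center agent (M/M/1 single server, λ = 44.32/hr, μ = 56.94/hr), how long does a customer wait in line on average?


ρ = 44.32/56.94 = 0.7784
Wq = ρ/(μ−λ) = 0.7784/(56.94 − 44.32) = 0.7784/12.62 = 0.06168 hr

Final: 0.06168 hr


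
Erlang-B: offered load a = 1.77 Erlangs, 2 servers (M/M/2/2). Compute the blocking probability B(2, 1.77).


B(c,a) = (a^c/c!) / Σ_{k=0}^{c} a^k/k!
a^2/2! = 1.566450
Σ terms (k=0..2): 1.00000 + 1.77000 + 1.56645 = 4.336450
B = 1.566450/4.336450 = 0.361229

Final: 0.361229


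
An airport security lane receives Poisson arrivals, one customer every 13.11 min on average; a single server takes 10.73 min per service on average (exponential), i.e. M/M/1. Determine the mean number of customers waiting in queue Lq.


λ = 60/13.11 = 4.5767 /hr
μ = 60/10.73 = 5.5918 /hr
ρ = λ/μ = 4.5767/5.5918 = 0.8185
Lq = ρ²/(1−ρ) = 0.6699/0.1815 = 3.6899

Final: 3.6899


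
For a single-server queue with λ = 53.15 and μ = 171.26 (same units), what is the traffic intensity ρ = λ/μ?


ρ = λ/μ = 53.15/171.26 = 0.3103

Final: 0.3103


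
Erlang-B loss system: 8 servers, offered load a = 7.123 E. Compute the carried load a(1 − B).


B(8,7.123) = 0.185893 (Erlang-B)
Carried load = a(1 − B) = 7.123·(1 − 0.185893) = 7.123·0.814107 = 5.7989 E

Final: 5.7989 Erlangs


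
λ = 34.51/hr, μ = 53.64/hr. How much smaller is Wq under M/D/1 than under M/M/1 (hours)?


ρ = 34.51/53.64 = 0.6434
Wq(M/M/1) = ρ/(μ−λ) = 0.6434/19.13 = 0.03363 hr
Wq(M/D/1) = ρ/(2(μ−λ)) = 0.01682 hr
Savings = 0.03363 − 0.01682 = 0.01682 hr

Final: 0.01682 hr


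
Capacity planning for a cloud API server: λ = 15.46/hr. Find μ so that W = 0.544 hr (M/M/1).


W = 1/(μ−λ) ⇒ μ − λ = 1/W = 1/0.544 = 1.8382
μ = λ + 1/W = 15.46 + 1.8382 = 17.2982 per hr

Final: 17.2982 /hr


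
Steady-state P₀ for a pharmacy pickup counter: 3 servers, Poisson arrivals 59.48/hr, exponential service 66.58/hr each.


a = λ/μ = 59.48/66.58 = 0.8934; ρ = a/c = 0.2978
Σ_{k=0}^{2} a^k/k! (terms k=0..2) = 1.00000 + 0.89336 + 0.39905 = 2.29241
Tail: a^3/(3!(1−ρ)) = 0.71299/(6·0.7022) = 0.16922
P₀ = 1/(2.29241 + 0.16922) = 1/2.46163 = 0.406234

Final: 0.406234


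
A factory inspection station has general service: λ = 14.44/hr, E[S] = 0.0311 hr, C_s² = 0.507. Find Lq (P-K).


ρ = λ·E[S] = 14.44·0.0311 = 0.4491
Lq = ρ²(1+C_s²)/(2(1−ρ)) = 0.2017·(1+0.507)/(2·0.5509)
= 0.2017·1.5070/1.1018 = 0.27584

Final: 0.27584


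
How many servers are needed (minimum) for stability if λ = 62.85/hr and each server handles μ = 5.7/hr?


Stability requires cμ > λ ⇔ c > λ/μ.
λ/μ = 62.85/5.7 = 11.0263
Minimum integer c = ⌊11.0263⌋ + 1 = 12
Check: 12·5.7 = 68.40 > 62.85, while 11·5.7 = 62.70 ≤ 62.85

Final: 12 servers


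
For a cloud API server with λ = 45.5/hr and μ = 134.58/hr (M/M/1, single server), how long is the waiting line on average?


ρ = 45.5/134.58 = 0.3381
Lq = ρ²/(1−ρ) = 0.1143/0.6619 = 0.1727

Final: 0.1727


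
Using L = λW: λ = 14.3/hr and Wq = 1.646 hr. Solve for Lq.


Lq = λWq = 14.3·1.646 = 23.5378

Final: 23.5378


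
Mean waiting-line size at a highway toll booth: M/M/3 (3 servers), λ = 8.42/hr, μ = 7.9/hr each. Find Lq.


a = λ/μ = 1.0658; ρ = a/3 = 0.3553
P₀ = 0.339351
Lq = P₀·a^c·ρ / (c!·(1−ρ)²) = 0.339351·1.21075·0.3553/(6·0.41567)
= 0.05853

Final: 0.05853


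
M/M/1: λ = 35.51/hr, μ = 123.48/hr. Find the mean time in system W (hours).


W = 1/(μ−λ) = 1/(123.48 − 35.51) = 1/87.97 = 0.01137 hr

Final: 0.01137 hr


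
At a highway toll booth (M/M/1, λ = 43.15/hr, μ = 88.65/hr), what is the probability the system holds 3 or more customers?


ρ = 43.15/88.65 = 0.4867
P(N ≥ n) = ρ^n = 0.4867^3 = 0.115320

Final: 0.115320


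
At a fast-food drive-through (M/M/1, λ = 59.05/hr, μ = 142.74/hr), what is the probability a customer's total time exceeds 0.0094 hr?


W ~ Exponential(μ−λ) for M/M/1.
μ − λ = 142.74 − 59.05 = 83.6900
P(W > t) = e^{−(μ−λ)t} = e^{−0.7867} = 0.455351

Final: 0.455351


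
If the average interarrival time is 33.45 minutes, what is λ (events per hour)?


λ = 1/(interarrival time) in consistent units.
1 hour = 60 min, so λ = 60/33.45 = 1.7937 per hour

Final: 1.7937 /hr


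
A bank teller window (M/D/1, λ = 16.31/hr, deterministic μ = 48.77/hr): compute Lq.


ρ = 16.31/48.77 = 0.3344
M/D/1: Lq = ρ²/(2(1−ρ)) = 0.1118/(2·0.6656) = 0.08402

Final: 0.08402


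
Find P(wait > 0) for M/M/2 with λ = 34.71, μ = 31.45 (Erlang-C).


a = λ/μ = 1.1037; ρ = a/2 = 0.5518
P₀ = 0.288802 (from M/M/c formula)
C(c,a) = [a^c/(c!(1−ρ))]·P₀ = [1.21806/(2·0.4482)]·0.288802
= 1.35892·0.288802 = 0.392459

Final: 0.392459


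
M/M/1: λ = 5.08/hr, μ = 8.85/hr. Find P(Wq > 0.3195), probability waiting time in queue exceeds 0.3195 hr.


ρ = 5.08/8.85 = 0.5740
P(Wq > t) = ρ·e^{−(μ−λ)t} = 0.5740·e^{−1.2045}
= 0.5740·0.299837 = 0.172110

Final: 0.172110


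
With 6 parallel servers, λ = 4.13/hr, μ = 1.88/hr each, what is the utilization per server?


ρ = λ/(cμ) = 4.13/(6·1.88) = 4.13/11.28 = 0.3661

Final: 0.3661


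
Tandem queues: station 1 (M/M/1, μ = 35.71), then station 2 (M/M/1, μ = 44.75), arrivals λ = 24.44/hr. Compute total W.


Each node sees arrival rate λ = 24.44/hr (tandem ⇒ throughput preserved).
W₁ = 1/(μ₁−λ) = 1/(35.71−24.44) = 0.08873 hr
W₂ = 1/(μ₂−λ) = 1/(44.75−24.44) = 0.04924 hr
W_total = W₁ + W₂ = 0.08873 + 0.04924 = 0.13797 hr

Final: 0.13797 hr


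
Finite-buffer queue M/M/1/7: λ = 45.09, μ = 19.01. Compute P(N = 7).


ρ = λ/μ = 45.09/19.01 = 2.3719
P_K = (1−ρ)ρ^K/(1−ρ^(K+1)) = (-1.3719·422.363937)/(1 − 1001.809043)
= -579.445106/-1000.809043 = 0.578977

Final: 0.578977


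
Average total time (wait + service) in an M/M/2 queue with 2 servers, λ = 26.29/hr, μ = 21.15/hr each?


a = 1.2430; ρ = 0.6215; P₀ = 0.233416
Lq = P₀·a^c·ρ/(c!(1−ρ)²) = 0.78236
Wq = Lq/λ = 0.78236/26.29 = 0.02976 hr
W = Wq + 1/μ = 0.02976 + 0.04728 = 0.07704 hr

Final: 0.07704 hr


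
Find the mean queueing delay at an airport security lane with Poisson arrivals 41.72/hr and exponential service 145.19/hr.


ρ = 41.72/145.19 = 0.2873
Wq = ρ/(μ−λ) = 0.2873/(145.19 − 41.72) = 0.2873/103.47 = 0.002777 hr

Final: 0.002777 hr


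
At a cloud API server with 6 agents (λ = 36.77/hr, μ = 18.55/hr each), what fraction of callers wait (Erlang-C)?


a = λ/μ = 1.9822; ρ = a/6 = 0.3304
P₀ = 0.137571 (from M/M/c formula)
C(c,a) = [a^c/(c!(1−ρ))]·P₀ = [60.65943/(720·0.6696)]·0.137571
= 0.12581·0.137571 = 0.017308

Final: 0.017308


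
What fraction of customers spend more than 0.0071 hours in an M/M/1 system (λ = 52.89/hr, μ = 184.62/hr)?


W ~ Exponential(μ−λ) for M/M/1.
μ − λ = 184.62 − 52.89 = 131.7300
P(W > t) = e^{−(μ−λ)t} = e^{−0.9353} = 0.392475

Final: 0.392475


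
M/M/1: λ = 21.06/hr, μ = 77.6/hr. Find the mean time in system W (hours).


W = 1/(μ−λ) = 1/(77.6 − 21.06) = 1/56.54 = 0.01769 hr

Final: 0.01769 hr


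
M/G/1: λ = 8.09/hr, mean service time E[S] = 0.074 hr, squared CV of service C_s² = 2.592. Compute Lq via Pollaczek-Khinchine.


ρ = λ·E[S] = 8.09·0.074 = 0.5987
Lq = ρ²(1+C_s²)/(2(1−ρ)) = 0.3584·(1+2.592)/(2·0.4013)
= 0.3584·3.5920/0.8027 = 1.60382

Final: 1.60382


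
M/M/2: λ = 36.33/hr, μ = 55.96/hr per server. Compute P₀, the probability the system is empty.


a = λ/μ = 36.33/55.96 = 0.6492; ρ = a/c = 0.3246
Σ_{k=0}^{1} a^k/k! (terms k=0..1) = 1.00000 + 0.64921 = 1.64921
Tail: a^2/(2!(1−ρ)) = 0.42148/(2·0.6754) = 0.31202
P₀ = 1/(1.64921 + 0.31202) = 1/1.96124 = 0.509882

Final: 0.509882


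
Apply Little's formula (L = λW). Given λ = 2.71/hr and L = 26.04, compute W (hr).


W = L/λ = 26.04/2.71 = 9.6089 hr

Final: 9.6089 hr


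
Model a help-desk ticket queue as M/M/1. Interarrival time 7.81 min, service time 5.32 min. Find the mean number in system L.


λ = 60/7.81 = 7.6825 /hr
μ = 60/5.32 = 11.2782 /hr
ρ = λ/μ = 7.6825/11.2782 = 0.6812
L = ρ/(1−ρ) = 0.6812/0.3188 = 2.1365

Final: 2.1365


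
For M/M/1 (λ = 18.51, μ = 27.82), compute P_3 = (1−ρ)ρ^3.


ρ = 18.51/27.82 = 0.6653
P_n = (1−ρ)·ρ^n = (1 − 0.6653)·0.6653^3 = 0.3347·0.294542 = 0.098569

Final: 0.098569


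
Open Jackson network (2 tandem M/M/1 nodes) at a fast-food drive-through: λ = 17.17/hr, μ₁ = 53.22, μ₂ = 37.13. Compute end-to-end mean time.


Each node sees arrival rate λ = 17.17/hr (tandem ⇒ throughput preserved).
W₁ = 1/(μ₁−λ) = 1/(53.22−17.17) = 0.02774 hr
W₂ = 1/(μ₂−λ) = 1/(37.13−17.17) = 0.05010 hr
W_total = W₁ + W₂ = 0.02774 + 0.05010 = 0.07784 hr

Final: 0.07784 hr


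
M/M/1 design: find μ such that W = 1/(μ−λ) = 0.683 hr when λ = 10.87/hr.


W = 1/(μ−λ) ⇒ μ − λ = 1/W = 1/0.683 = 1.4641
μ = λ + 1/W = 10.87 + 1.4641 = 12.3341 per hr

Final: 12.3341 /hr


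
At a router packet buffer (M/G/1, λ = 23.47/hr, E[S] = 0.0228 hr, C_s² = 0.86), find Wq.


ρ = λ·E[S] = 23.47·0.0228 = 0.5351
E[S²] = E[S]²(1+C_s²) = 0.0228²·(1+0.86) = 0.0009669
Wq = λ·E[S²]/(2(1−ρ)) = 23.47·0.0009669/(2·0.4649) = 0.02441 hr

Final: 0.02441 hr


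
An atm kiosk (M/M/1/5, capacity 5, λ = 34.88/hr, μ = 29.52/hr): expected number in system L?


ρ = 34.88/29.52 = 1.1816
L = ρ[1 − (K+1)ρ^K + Kρ^(K+1)] / [(1−ρ)(1−ρ^(K+1))]
Numerator: 1.1816·(1 − 6·2.303035 + 5·2.721202) = 0.930838
Denominator: (-0.1816)·(-1.721202) = 0.312522
L = 0.930838/0.312522 = 2.9785

Final: 2.9785


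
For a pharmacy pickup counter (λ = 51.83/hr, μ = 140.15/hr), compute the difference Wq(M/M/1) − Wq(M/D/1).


ρ = 51.83/140.15 = 0.3698
Wq(M/M/1) = ρ/(μ−λ) = 0.3698/88.32 = 0.004187 hr
Wq(M/D/1) = ρ/(2(μ−λ)) = 0.002094 hr
Savings = 0.004187 − 0.002094 = 0.002094 hr

Final: 0.002094 hr


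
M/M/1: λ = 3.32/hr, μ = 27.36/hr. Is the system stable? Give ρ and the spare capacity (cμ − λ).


Total capacity cμ = 1·27.36 = 27.36/hr
ρ = λ/(cμ) = 3.32/27.36 = 0.1213
Stable ⇔ ρ < 1: YES
Spare capacity = cμ − λ = 27.36 − 3.32 = 24.04/hr

Final: ρ = 0.1213; stable; margin = 24.04/hr


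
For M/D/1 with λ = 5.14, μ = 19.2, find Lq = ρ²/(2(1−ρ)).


ρ = 5.14/19.2 = 0.2677
M/D/1: Lq = ρ²/(2(1−ρ)) = 0.07167/(2·0.7323) = 0.04893

Final: 0.04893


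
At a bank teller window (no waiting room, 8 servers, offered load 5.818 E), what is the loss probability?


B(c,a) = (a^c/c!) / Σ_{k=0}^{c} a^k/k!
a^8/8! = 32.558862
Σ terms (k=0..8): 1.00000 + 5.81800 + 16.92456 + 32.82237 + 47.74013 + 55.55042 + 53.86539 + 44.76983 + 32.55886 = 291.049566
B = 32.558862/291.049566 = 0.111867

Final: 0.111867


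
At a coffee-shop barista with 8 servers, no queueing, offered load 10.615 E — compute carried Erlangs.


B(8,10.615) = 0.366201 (Erlang-B)
Carried load = a(1 − B) = 10.615·(1 − 0.366201) = 10.615·0.633799 = 6.7278 E

Final: 6.7278 Erlangs


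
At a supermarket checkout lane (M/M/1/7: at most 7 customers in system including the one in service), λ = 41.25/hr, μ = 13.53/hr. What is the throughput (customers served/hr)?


ρ = 3.0488; P_K = (1−ρ)ρ^7/(1−ρ^8) = 0.672090
λ_eff = λ(1 − P_K) = 41.25·(1 − 0.672090) = 41.25·0.327910 = 13.5263 /hr

Final: 13.5263 /hr


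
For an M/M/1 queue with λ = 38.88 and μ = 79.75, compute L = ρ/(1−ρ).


ρ = λ/μ = 38.88/79.75 = 0.4875
L = ρ/(1−ρ) = 0.4875/(1 − 0.4875) = 0.4875/0.5125 = 0.9513

Final: 0.9513


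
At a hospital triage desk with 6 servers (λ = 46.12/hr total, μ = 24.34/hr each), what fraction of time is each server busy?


ρ = λ/(cμ) = 46.12/(6·24.34) = 46.12/146.04 = 0.3158

Final: 0.3158


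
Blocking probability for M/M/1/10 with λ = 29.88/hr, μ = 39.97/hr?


ρ = λ/μ = 29.88/39.97 = 0.7476
P_K = (1−ρ)ρ^K/(1−ρ^(K+1)) = (0.2524·0.054509)/(1 − 0.040748)
= 0.013760/0.959252 = 0.014345

Final: 0.014345


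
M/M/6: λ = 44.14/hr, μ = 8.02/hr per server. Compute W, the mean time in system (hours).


a = 5.5037; ρ = 0.9173; P₀ = 0.001677
Lq = P₀·a^c·ρ/(c!(1−ρ)²) = 8.67796
Wq = Lq/λ = 8.67796/44.14 = 0.19660 hr
W = Wq + 1/μ = 0.19660 + 0.12469 = 0.32129 hr

Final: 0.32129 hr


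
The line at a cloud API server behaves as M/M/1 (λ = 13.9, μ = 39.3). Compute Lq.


ρ = 13.9/39.3 = 0.3537
Lq = ρ²/(1−ρ) = 0.1251/0.6463 = 0.1936

Final: 0.1936


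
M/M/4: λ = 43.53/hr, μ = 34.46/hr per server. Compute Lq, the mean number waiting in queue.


a = λ/μ = 1.2632; ρ = a/4 = 0.3158
P₀ = 0.281527
Lq = P₀·a^c·ρ / (c!·(1−ρ)²) = 0.281527·2.54621·0.3158/(24·0.46813)
= 0.02015

Final: 0.02015


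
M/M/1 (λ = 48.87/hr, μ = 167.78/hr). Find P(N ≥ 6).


ρ = 48.87/167.78 = 0.2913
P(N ≥ n) = ρ^n = 0.2913^6 = 0.0006107

Final: 0.0006107


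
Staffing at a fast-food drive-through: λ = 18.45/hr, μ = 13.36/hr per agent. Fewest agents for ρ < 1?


Stability requires cμ > λ ⇔ c > λ/μ.
λ/μ = 18.45/13.36 = 1.3810
Minimum integer c = ⌊1.3810⌋ + 1 = 2
Check: 2·13.36 = 26.72 > 18.45, while 1·13.36 = 13.36 ≤ 18.45

Final: 2 servers


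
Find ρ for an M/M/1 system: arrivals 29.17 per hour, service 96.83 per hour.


ρ = λ/μ = 29.17/96.83 = 0.3012

Final: 0.3012


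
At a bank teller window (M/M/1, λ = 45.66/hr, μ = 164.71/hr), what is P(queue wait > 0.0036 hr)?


ρ = 45.66/164.71 = 0.2772
P(Wq > t) = ρ·e^{−(μ−λ)t} = 0.2772·e^{−0.4286}
= 0.2772·0.651433 = 0.180587

Final: 0.180587


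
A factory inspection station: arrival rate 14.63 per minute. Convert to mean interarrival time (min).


Mean interarrival time = 1/λ = 1/14.63 minute = 0.06835 minute
In minutes: 0.06835 × 1 = 0.06835 min

Final: 0.06835 min


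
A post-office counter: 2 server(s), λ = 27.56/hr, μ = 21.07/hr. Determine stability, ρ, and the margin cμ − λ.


Total capacity cμ = 2·21.07 = 42.14/hr
ρ = λ/(cμ) = 27.56/42.14 = 0.6540
Stable ⇔ ρ < 1: YES
Spare capacity = cμ − λ = 42.14 − 27.56 = 14.58/hr

Final: ρ = 0.6540; stable; margin = 14.58/hr


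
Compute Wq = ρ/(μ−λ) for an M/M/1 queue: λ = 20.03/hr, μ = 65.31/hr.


ρ = 20.03/65.31 = 0.3067
Wq = ρ/(μ−λ) = 0.3067/(65.31 − 20.03) = 0.3067/45.28 = 0.006773 hr

Final: 0.006773 hr


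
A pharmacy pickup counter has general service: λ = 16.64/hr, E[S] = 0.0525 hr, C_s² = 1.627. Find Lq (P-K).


ρ = λ·E[S] = 16.64·0.0525 = 0.8736
Lq = ρ²(1+C_s²)/(2(1−ρ)) = 0.7632·(1+1.627)/(2·0.1264)
= 0.7632·2.6270/0.2528 = 7.93064

Final: 7.93064


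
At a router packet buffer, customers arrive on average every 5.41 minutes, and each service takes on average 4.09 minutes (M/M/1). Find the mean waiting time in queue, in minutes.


λ = 60/5.41 = 11.0906 /hr
μ = 60/4.09 = 14.6699 /hr
ρ = λ/μ = 11.0906/14.6699 = 0.7560
Wq = ρ/(μ−λ) = 0.7560/(14.6699−11.0906) = 0.21121 hr
In minutes: 0.21121·60 = 12.673 min

Final: 12.673 min


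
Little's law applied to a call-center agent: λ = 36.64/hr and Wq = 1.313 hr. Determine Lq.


Lq = λWq = 36.64·1.313 = 48.1083

Final: 48.1083


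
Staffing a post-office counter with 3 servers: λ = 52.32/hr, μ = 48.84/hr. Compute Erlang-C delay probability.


a = λ/μ = 1.0713; ρ = a/3 = 0.3571
P₀ = 0.337412 (from M/M/c formula)
C(c,a) = [a^c/(c!(1−ρ))]·P₀ = [1.22935/(6·0.6429)]·0.337412
= 0.31869·0.337412 = 0.107530

Final: 0.107530


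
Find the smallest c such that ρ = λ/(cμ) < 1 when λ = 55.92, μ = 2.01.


Stability requires cμ > λ ⇔ c > λ/μ.
λ/μ = 55.92/2.01 = 27.8209
Minimum integer c = ⌊27.8209⌋ + 1 = 28
Check: 28·2.01 = 56.28 > 55.92, while 27·2.01 = 54.27 ≤ 55.92

Final: 28 servers


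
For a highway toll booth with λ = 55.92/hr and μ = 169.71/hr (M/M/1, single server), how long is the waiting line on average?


ρ = 55.92/169.71 = 0.3295
Lq = ρ²/(1−ρ) = 0.1086/0.6705 = 0.1619

Final: 0.1619


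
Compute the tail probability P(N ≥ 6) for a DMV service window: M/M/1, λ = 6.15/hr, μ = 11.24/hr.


ρ = 6.15/11.24 = 0.5472
P(N ≥ n) = ρ^n = 0.5472^6 = 0.026832

Final: 0.026832


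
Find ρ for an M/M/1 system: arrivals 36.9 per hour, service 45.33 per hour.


ρ = λ/μ = 36.9/45.33 = 0.8140

Final: 0.8140


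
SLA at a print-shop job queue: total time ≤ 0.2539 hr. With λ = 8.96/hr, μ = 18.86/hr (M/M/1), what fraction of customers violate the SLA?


W ~ Exponential(μ−λ) for M/M/1.
μ − λ = 18.86 − 8.96 = 9.9000
P(W > t) = e^{−(μ−λ)t} = e^{−2.5136} = 0.080975

Final: 0.080975


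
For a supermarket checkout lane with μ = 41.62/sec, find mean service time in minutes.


Mean service time = 1/μ = 1/41.62 second = 0.02403 second
In minutes: 0.02403 × 0.0166667 = 0.0004004 min

Final: 0.0004004 min


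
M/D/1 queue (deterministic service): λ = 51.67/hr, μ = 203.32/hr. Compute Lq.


ρ = 51.67/203.32 = 0.2541
M/D/1: Lq = ρ²/(2(1−ρ)) = 0.06458/(2·0.7459) = 0.04329

Final: 0.04329


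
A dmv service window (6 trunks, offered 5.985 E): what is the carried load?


B(6,5.985) = 0.263869 (Erlang-B)
Carried load = a(1 − B) = 5.985·(1 − 0.263869) = 5.985·0.736131 = 4.4057 E

Final: 4.4057 Erlangs


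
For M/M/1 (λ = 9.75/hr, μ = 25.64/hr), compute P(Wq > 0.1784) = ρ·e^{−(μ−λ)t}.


ρ = 9.75/25.64 = 0.3803
P(Wq > t) = ρ·e^{−(μ−λ)t} = 0.3803·e^{−2.8348}
= 0.3803·0.058732 = 0.022334

Final: 0.022334


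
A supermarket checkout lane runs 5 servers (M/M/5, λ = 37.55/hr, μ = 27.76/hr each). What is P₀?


a = λ/μ = 37.55/27.76 = 1.3527; ρ = a/c = 0.2705
Σ_{k=0}^{4} a^k/k! (terms k=0..4) = 1.00000 + 1.35267 + 0.91485 + 0.41250 + 0.13949 = 3.81951
Tail: a^5/(5!(1−ρ)) = 4.52848/(120·0.7295) = 0.05173
P₀ = 1/(3.81951 + 0.05173) = 1/3.87124 = 0.258315

Final: 0.258315


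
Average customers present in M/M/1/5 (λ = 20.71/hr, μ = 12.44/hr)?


ρ = 20.71/12.44 = 1.6648
L = ρ[1 − (K+1)ρ^K + Kρ^(K+1)] / [(1−ρ)(1−ρ^(K+1))]
Numerator: 1.6648·(1 − 6·12.787881 + 5·21.289149) = 51.139816
Denominator: (-0.6648)·(-20.289149) = 13.488044
L = 51.139816/13.488044 = 3.7915

Final: 3.7915


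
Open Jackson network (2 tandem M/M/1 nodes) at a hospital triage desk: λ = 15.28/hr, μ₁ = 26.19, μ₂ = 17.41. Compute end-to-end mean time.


Each node sees arrival rate λ = 15.28/hr (tandem ⇒ throughput preserved).
W₁ = 1/(μ₁−λ) = 1/(26.19−15.28) = 0.09166 hr
W₂ = 1/(μ₂−λ) = 1/(17.41−15.28) = 0.46948 hr
W_total = W₁ + W₂ = 0.09166 + 0.46948 = 0.56114 hr

Final: 0.56114 hr


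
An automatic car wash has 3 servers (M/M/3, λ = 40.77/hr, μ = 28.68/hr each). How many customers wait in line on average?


a = λ/μ = 1.4215; ρ = a/3 = 0.4738
P₀ = 0.230313
Lq = P₀·a^c·ρ / (c!·(1−ρ)²) = 0.230313·2.87266·0.4738/(6·0.27683)
= 0.18874

Final: 0.18874


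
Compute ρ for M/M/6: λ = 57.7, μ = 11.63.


ρ = λ/(cμ) = 57.7/(6·11.63) = 57.7/69.78 = 0.8269

Final: 0.8269


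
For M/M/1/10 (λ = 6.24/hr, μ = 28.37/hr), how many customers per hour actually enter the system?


ρ = 0.2200; P_K = (1−ρ)ρ^10/(1−ρ^11) = 0.0000002067
λ_eff = λ(1 − P_K) = 6.24·(1 − 0.0000002067) = 6.24·1.000000 = 6.2400 /hr

Final: 6.2400 /hr


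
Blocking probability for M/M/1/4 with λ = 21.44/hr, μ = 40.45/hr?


ρ = λ/μ = 21.44/40.45 = 0.5300
P_K = (1−ρ)ρ^K/(1−ρ^(K+1)) = (0.4700·0.078927)/(1 − 0.041834)
= 0.037093/0.958166 = 0.038712

Final: 0.038712


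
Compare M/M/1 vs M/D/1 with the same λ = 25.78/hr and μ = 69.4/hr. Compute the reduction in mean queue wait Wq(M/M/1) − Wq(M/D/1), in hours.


ρ = 25.78/69.4 = 0.3715
Wq(M/M/1) = ρ/(μ−λ) = 0.3715/43.62 = 0.008516 hr
Wq(M/D/1) = ρ/(2(μ−λ)) = 0.004258 hr
Savings = 0.008516 − 0.004258 = 0.004258 hr

Final: 0.004258 hr


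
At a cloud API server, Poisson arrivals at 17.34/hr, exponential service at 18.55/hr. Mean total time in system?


W = 1/(μ−λ) = 1/(18.55 − 17.34) = 1/1.21 = 0.8264 hr

Final: 0.8264 hr


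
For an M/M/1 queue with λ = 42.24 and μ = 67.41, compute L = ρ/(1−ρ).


ρ = λ/μ = 42.24/67.41 = 0.6266
L = ρ/(1−ρ) = 0.6266/(1 − 0.6266) = 0.6266/0.3734 = 1.6782

Final: 1.6782


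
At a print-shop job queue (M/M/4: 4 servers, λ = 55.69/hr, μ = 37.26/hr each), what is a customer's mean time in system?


a = 1.4946; ρ = 0.3737; P₀ = 0.222219
Lq = P₀·a^c·ρ/(c!(1−ρ)²) = 0.04401
Wq = Lq/λ = 0.04401/55.69 = 0.0007903 hr
W = Wq + 1/μ = 0.0007903 + 0.02684 = 0.02763 hr

Final: 0.02763 hr


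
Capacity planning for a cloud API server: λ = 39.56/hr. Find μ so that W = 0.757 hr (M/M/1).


W = 1/(μ−λ) ⇒ μ − λ = 1/W = 1/0.757 = 1.3210
μ = λ + 1/W = 39.56 + 1.3210 = 40.8810 per hr

Final: 40.8810 /hr


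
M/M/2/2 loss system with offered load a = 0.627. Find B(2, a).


B(c,a) = (a^c/c!) / Σ_{k=0}^{c} a^k/k!
a^2/2! = 0.196565
Σ terms (k=0..2): 1.00000 + 0.62700 + 0.19656 = 1.823565
B = 0.196565/1.823565 = 0.107791

Final: 0.107791


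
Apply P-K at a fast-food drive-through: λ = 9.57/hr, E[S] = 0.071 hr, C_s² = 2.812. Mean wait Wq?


ρ = λ·E[S] = 9.57·0.071 = 0.6795
E[S²] = E[S]²(1+C_s²) = 0.071²·(1+2.812) = 0.019216
Wq = λ·E[S²]/(2(1−ρ)) = 9.57·0.019216/(2·0.3205) = 0.28687 hr

Final: 0.28687 hr


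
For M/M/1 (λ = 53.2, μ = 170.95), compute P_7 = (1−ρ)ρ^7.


ρ = 53.2/170.95 = 0.3112
P_n = (1−ρ)·ρ^n = (1 − 0.3112)·0.3112^7 = 0.6888·0.0002827 = 0.0001947

Final: 0.0001947


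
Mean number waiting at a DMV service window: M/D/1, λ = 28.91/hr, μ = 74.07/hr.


ρ = 28.91/74.07 = 0.3903
M/D/1: Lq = ρ²/(2(1−ρ)) = 0.1523/(2·0.6097) = 0.12493

Final: 0.12493


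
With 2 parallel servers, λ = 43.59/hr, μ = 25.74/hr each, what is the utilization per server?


ρ = λ/(cμ) = 43.59/(2·25.74) = 43.59/51.48 = 0.8467

Final: 0.8467


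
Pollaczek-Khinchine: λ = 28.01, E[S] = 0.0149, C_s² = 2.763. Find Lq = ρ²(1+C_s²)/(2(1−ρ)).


ρ = λ·E[S] = 28.01·0.0149 = 0.4173
Lq = ρ²(1+C_s²)/(2(1−ρ)) = 0.1742·(1+2.763)/(2·0.5827)
= 0.1742·3.7630/1.1653 = 0.56246

Final: 0.56246


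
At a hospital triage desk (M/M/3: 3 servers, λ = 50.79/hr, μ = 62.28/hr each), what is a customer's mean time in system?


a = 0.8155; ρ = 0.2718; P₀ = 0.440106
Lq = P₀·a^c·ρ/(c!(1−ρ)²) = 0.02040
Wq = Lq/λ = 0.02040/50.79 = 0.0004016 hr
W = Wq + 1/μ = 0.0004016 + 0.01606 = 0.01646 hr

Final: 0.01646 hr


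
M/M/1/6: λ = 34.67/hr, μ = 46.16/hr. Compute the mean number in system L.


ρ = 34.67/46.16 = 0.7511
L = ρ[1 − (K+1)ρ^K + Kρ^(K+1)] / [(1−ρ)(1−ρ^(K+1))]
Numerator: 0.7511·(1 − 7·0.179526 + 6·0.134839) = 0.414861
Denominator: (0.2489)·(0.865161) = 0.215353
L = 0.414861/0.215353 = 1.9264

Final: 1.9264


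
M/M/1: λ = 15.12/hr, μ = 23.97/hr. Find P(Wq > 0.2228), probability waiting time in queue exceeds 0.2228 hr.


ρ = 15.12/23.97 = 0.6308
P(Wq > t) = ρ·e^{−(μ−λ)t} = 0.6308·e^{−1.9718}
= 0.6308·0.139209 = 0.087811

Final: 0.087811


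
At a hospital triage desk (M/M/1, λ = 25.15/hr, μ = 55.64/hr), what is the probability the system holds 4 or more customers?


ρ = 25.15/55.64 = 0.4520
P(N ≥ n) = ρ^n = 0.4520^4 = 0.041745

Final: 0.041745


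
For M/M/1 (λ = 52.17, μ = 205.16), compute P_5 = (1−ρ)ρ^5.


ρ = 52.17/205.16 = 0.2543
P_n = (1−ρ)·ρ^n = (1 − 0.2543)·0.2543^5 = 0.7457·0.001063 = 0.0007929

Final: 0.0007929


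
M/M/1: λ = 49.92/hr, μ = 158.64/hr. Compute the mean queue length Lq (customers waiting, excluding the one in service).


ρ = 49.92/158.64 = 0.3147
Lq = ρ²/(1−ρ) = 0.09902/0.6853 = 0.1445

Final: 0.1445


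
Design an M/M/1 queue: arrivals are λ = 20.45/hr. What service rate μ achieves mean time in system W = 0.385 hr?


W = 1/(μ−λ) ⇒ μ − λ = 1/W = 1/0.385 = 2.5974
μ = λ + 1/W = 20.45 + 2.5974 = 23.0474 per hr

Final: 23.0474 /hr


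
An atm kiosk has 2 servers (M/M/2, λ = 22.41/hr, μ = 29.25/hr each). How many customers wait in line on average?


a = λ/μ = 0.7662; ρ = a/2 = 0.3831
P₀ = 0.446051
Lq = P₀·a^c·ρ / (c!·(1−ρ)²) = 0.446051·0.58699·0.3831/(2·0.38059)
= 0.13177

Final: 0.13177
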